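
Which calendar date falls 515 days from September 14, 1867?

Counting forward 515 days from September 14, 1867.
September has 30 days, so 30 − 14 = 16 days remain after September 14, 1867; 515 − 16 = 499 left.
October 1867 has 31 days: 499 − 31 = 468 left.
November 1867 has 30 days: 468 − 30 = 438 left.
December 1867 has 31 days: 438 − 31 = 407 left.
January 1868 has 31 days: 407 − 31 = 376 left.
February 1868 has 29 days (1868 is a leap year): 376 − 29 = 347 left.
March 1868 has 31 days: 347 − 31 = 316 left.
April 1868 has 30 days: 316 − 30 = 286 left.
May 1868 has 31 days: 286 − 31 = 255 left.
June 1868 has 30 days: 255 − 30 = 225 left.
July 1868 has 31 days: 225 − 31 = 194 left.
August 1868 has 31 days: 194 − 31 = 163 left.
September 1868 has 30 days: 163 − 30 = 133 left.
October 1868 has 31 days: 133 − 31 = 102 left.
November 1868 has 30 days: 102 − 30 = 72 left.
December 1868 has 31 days: 72 − 31 = 41 left.
January 1869 has 31 days: 41 − 31 = 10 left.
10 days into February 1869 → February 10, 1869.

February 10, 1869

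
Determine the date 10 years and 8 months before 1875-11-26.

March 26, 1865

Counting back 10 years and 8 months from November 26, 1875.
-10 years → 1865; month 11 − 8 = 3 → March 1865.
Day 26 is valid in March, giving March 26, 1865.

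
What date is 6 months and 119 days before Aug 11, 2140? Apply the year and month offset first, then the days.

October 15, 2139

Counting back 6 months and 119 days from August 11, 2140: first the month/year part, then the days.
month 8 − 6 = 2 → February 2140.
Day 11 is valid in February, giving February 11, 2140.
Now subtract 119 days from February 11, 2140.
Going back 11 days from February 11, 2140 reaches the end of the previous month; 119 − 11 = 108 left.
January 2140 has 31 days: 108 − 31 = 77 left.
December 2139 has 31 days: 77 − 31 = 46 left.
November 2139 has 30 days: 46 − 30 = 16 left.
October 2139 has 31 days; 31 − 16 = 15 → October 15, 2139.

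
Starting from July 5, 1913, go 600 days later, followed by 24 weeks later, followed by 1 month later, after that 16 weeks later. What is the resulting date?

Counting forward 600 days from July 5, 1913:
July has 31 days, so 31 − 5 = 26 days remain after July 5, 1913; 600 − 26 = 574 left.
August 1913 has 31 days: 574 − 31 = 543 left.
September 1913 has 30 days: 543 − 30 = 513 left.
October 1913 has 31 days: 513 − 31 = 482 left.
November 1913 has 30 days: 482 − 30 = 452 left.
December 1913 has 31 days: 452 − 31 = 421 left.
January 1914 has 31 days: 421 − 31 = 390 left.
February 1914 has 28 days (1914 is not a leap year): 390 − 28 = 362 left.
March 1914 has 31 days: 362 − 31 = 331 left.
April 1914 has 30 days: 331 − 30 = 301 left.
May 1914 has 31 days: 301 − 31 = 270 left.
June 1914 has 30 days: 270 − 30 = 240 left.
July 1914 has 31 days: 240 − 31 = 209 left.
August 1914 has 31 days: 209 − 31 = 178 left.
September 1914 has 30 days: 178 − 30 = 148 left.
October 1914 has 31 days: 148 − 31 = 117 left.
November 1914 has 30 days: 117 − 30 = 87 left.
December 1914 has 31 days: 87 − 31 = 56 left.
January 1915 has 31 days: 56 − 31 = 25 left.
25 days into February 1915 → February 25, 1915.
Adding 24 weeks (= 168 days) from February 25, 1915:
February has 28 days, so 28 − 25 = 3 days remain after February 25, 1915; 168 − 3 = 165 left.
March 1915 has 31 days: 165 − 31 = 134 left.
April 1915 has 30 days: 134 − 30 = 104 left.
May 1915 has 31 days: 104 − 31 = 73 left.
June 1915 has 30 days: 73 − 30 = 43 left.
July 1915 has 31 days: 43 − 31 = 12 left.
12 days into August 1915 → August 12, 1915.
Counting forward 1 month from August 12, 1915:
month 8 + 1 = 9 → September 1915.
Day 12 is valid in September, giving September 12, 1915.
Counting forward 16 weeks (= 112 days) from September 12, 1915:
September has 30 days, so 30 − 12 = 18 days remain after September 12, 1915; 112 − 18 = 94 left.
October 1915 has 31 days: 94 − 31 = 63 left.
November 1915 has 30 days: 63 − 30 = 33 left.
December 1915 has 31 days: 33 − 31 = 2 left.
2 days into January 1916 → January 2, 1916.

January 2, 1916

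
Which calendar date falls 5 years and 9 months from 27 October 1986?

Counting forward 5 years and 9 months from October 27, 1986.
+5 years → 1991; month 10 + 9 = 19, which is month 7 of year 1992 → July 1992.
Day 27 is valid in July, giving July 27, 1992.

July 27, 1992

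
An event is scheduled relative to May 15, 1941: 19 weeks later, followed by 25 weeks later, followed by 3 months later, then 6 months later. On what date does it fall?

December 19, 1942

Advancing 19 weeks (= 133 days) from May 15, 1941:
May has 31 days, so 31 − 15 = 16 days remain after May 15, 1941; 133 − 16 = 117 left.
June 1941 has 30 days: 117 − 30 = 87 left.
July 1941 has 31 days: 87 − 31 = 56 left.
August 1941 has 31 days: 56 − 31 = 25 left.
25 days into September 1941 → September 25, 1941.
Advancing 25 weeks (= 175 days) from September 25, 1941:
September has 30 days, so 30 − 25 = 5 days remain after September 25, 1941; 175 − 5 = 170 left.
October 1941 has 31 days: 170 − 31 = 139 left.
November 1941 has 30 days: 139 − 30 = 109 left.
December 1941 has 31 days: 109 − 31 = 78 left.
January 1942 has 31 days: 78 − 31 = 47 left.
February 1942 has 28 days (1942 is not a leap year): 47 − 28 = 19 left.
19 days into March 1942 → March 19, 1942.
Counting forward 3 months from March 19, 1942:
month 3 + 3 = 6 → June 1942.
Day 19 is valid in June, giving June 19, 1942.
Advancing 6 months from June 19, 1942:
month 6 + 6 = 12 → December 1942.
Day 19 is valid in December, giving December 19, 1942.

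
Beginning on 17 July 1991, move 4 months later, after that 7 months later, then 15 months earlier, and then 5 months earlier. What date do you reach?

Adding 4 months from July 17, 1991:
month 7 + 4 = 11 → November 1991.
Day 17 is valid in November, giving November 17, 1991.
Adding 7 months from November 17, 1991:
month 11 + 7 = 18, which is month 6 of year 1992 → June 1992.
Day 17 is valid in June, giving June 17, 1992.
Subtracting 15 months from June 17, 1992:
month 6 − 15 = -9, which is month 3 of year 1991 → March 1991.
Day 17 is valid in March, giving March 17, 1991.
Going back 5 months from March 17, 1991:
month 3 − 5 = -2, which is month 10 of year 1990 → October 1990.
Day 17 is valid in October, giving October 17, 1990.

October 17, 1990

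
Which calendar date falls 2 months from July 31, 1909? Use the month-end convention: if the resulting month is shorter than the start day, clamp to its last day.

Counting forward 2 months from July 31, 1909.
month 7 + 2 = 9 → September 1909.
September 1909 has only 30 days and the start was day 31, so the date clamps to September 30, 1909.

September 30, 1909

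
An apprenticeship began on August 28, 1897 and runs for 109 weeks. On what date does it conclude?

September 30, 1899

Advancing 109 weeks = 763 days from August 28, 1897.
August has 31 days, so 31 − 28 = 3 days remain after August 28, 1897; 763 − 3 = 760 left.
September 1897 has 30 days: 760 − 30 = 730 left.
October 1897 has 31 days: 730 − 31 = 699 left.
November 1897 has 30 days: 699 − 30 = 669 left.
December 1897 has 31 days: 669 − 31 = 638 left.
January 1898 has 31 days: 638 − 31 = 607 left.
February 1898 has 28 days (1898 is not a leap year): 607 − 28 = 579 left.
March 1898 has 31 days: 579 − 31 = 548 left.
April 1898 has 30 days: 548 − 30 = 518 left.
May 1898 has 31 days: 518 − 31 = 487 left.
June 1898 has 30 days: 487 − 30 = 457 left.
July 1898 has 31 days: 457 − 31 = 426 left.
August 1898 has 31 days: 426 − 31 = 395 left.
September 1898 has 30 days: 395 − 30 = 365 left.
October 1898 has 31 days: 365 − 31 = 334 left.
November 1898 has 30 days: 334 − 30 = 304 left.
December 1898 has 31 days: 304 − 31 = 273 left.
January 1899 has 31 days: 273 − 31 = 242 left.
February 1899 has 28 days (1899 is not a leap year): 242 − 28 = 214 left.
March 1899 has 31 days: 214 − 31 = 183 left.
April 1899 has 30 days: 183 − 30 = 153 left.
May 1899 has 31 days: 153 − 31 = 122 left.
June 1899 has 30 days: 122 − 30 = 92 left.
July 1899 has 31 days: 92 − 31 = 61 left.
August 1899 has 31 days: 61 − 31 = 30 left.
30 days into September 1899 → September 30, 1899.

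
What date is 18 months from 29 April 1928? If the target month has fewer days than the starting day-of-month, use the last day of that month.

Counting forward 18 months from April 29, 1928.
month 4 + 18 = 22, which is month 10 of year 1929 → October 1929.
Day 29 is valid in October, giving October 29, 1929.

October 29, 1929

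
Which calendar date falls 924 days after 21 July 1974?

Advancing 924 days from July 21, 1974.
July has 31 days, so 31 − 21 = 10 days remain after July 21, 1974; 924 − 10 = 914 left.
August 1974 has 31 days: 914 − 31 = 883 left.
September 1974 has 30 days: 883 − 30 = 853 left.
October 1974 has 31 days: 853 − 31 = 822 left.
November 1974 has 30 days: 822 − 30 = 792 left.
December 1974 has 31 days: 792 − 31 = 761 left.
January 1975 has 31 days: 761 − 31 = 730 left.
February 1975 has 28 days (1975 is not a leap year): 730 − 28 = 702 left.
March 1975 has 31 days: 702 − 31 = 671 left.
April 1975 has 30 days: 671 − 30 = 641 left.
May 1975 has 31 days: 641 − 31 = 610 left.
June 1975 has 30 days: 610 − 30 = 580 left.
July 1975 has 31 days: 580 − 31 = 549 left.
August 1975 has 31 days: 549 − 31 = 518 left.
September 1975 has 30 days: 518 − 30 = 488 left.
October 1975 has 31 days: 488 − 31 = 457 left.
November 1975 has 30 days: 457 − 30 = 427 left.
December 1975 has 31 days: 427 − 31 = 396 left.
January 1976 has 31 days: 396 − 31 = 365 left.
February 1976 has 29 days (1976 is a leap year): 365 − 29 = 336 left.
March 1976 has 31 days: 336 − 31 = 305 left.
April 1976 has 30 days: 305 − 30 = 275 left.
May 1976 has 31 days: 275 − 31 = 244 left.
June 1976 has 30 days: 244 − 30 = 214 left.
July 1976 has 31 days: 214 − 31 = 183 left.
August 1976 has 31 days: 183 − 31 = 152 left.
September 1976 has 30 days: 152 − 30 = 122 left.
October 1976 has 31 days: 122 − 31 = 91 left.
November 1976 has 30 days: 91 − 30 = 61 left.
December 1976 has 31 days: 61 − 31 = 30 left.
30 days into January 1977 → January 30, 1977.

January 30, 1977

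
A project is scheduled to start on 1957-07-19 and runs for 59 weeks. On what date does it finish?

September 5, 1958

Advancing 59 weeks = 413 days from July 19, 1957.
July has 31 days, so 31 − 19 = 12 days remain after July 19, 1957; 413 − 12 = 401 left.
August 1957 has 31 days: 401 − 31 = 370 left.
September 1957 has 30 days: 370 − 30 = 340 left.
October 1957 has 31 days: 340 − 31 = 309 left.
November 1957 has 30 days: 309 − 30 = 279 left.
December 1957 has 31 days: 279 − 31 = 248 left.
January 1958 has 31 days: 248 − 31 = 217 left.
February 1958 has 28 days (1958 is not a leap year): 217 − 28 = 189 left.
March 1958 has 31 days: 189 − 31 = 158 left.
April 1958 has 30 days: 158 − 30 = 128 left.
May 1958 has 31 days: 128 − 31 = 97 left.
June 1958 has 30 days: 97 − 30 = 67 left.
July 1958 has 31 days: 67 − 31 = 36 left.
August 1958 has 31 days: 36 − 31 = 5 left.
5 days into September 1958 → September 5, 1958.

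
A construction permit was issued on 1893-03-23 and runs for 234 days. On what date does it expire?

Adding 234 days from March 23, 1893.
March has 31 days, so 31 − 23 = 8 days remain after March 23, 1893; 234 − 8 = 226 left.
April 1893 has 30 days: 226 − 30 = 196 left.
May 1893 has 31 days: 196 − 31 = 165 left.
June 1893 has 30 days: 165 − 30 = 135 left.
July 1893 has 31 days: 135 − 31 = 104 left.
August 1893 has 31 days: 104 − 31 = 73 left.
September 1893 has 30 days: 73 − 30 = 43 left.
October 1893 has 31 days: 43 − 31 = 12 left.
12 days into November 1893 → November 12, 1893.

November 12, 1893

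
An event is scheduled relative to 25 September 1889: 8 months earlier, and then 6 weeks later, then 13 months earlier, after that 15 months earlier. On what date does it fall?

Subtracting 8 months from September 25, 1889:
month 9 − 8 = 1 → January 1889.
Day 25 is valid in January, giving January 25, 1889.
Adding 6 weeks (= 42 days) from January 25, 1889:
January has 31 days, so 31 − 25 = 6 days remain after January 25, 1889; 42 − 6 = 36 left.
February 1889 has 28 days (1889 is not a leap year): 36 − 28 = 8 left.
8 days into March 1889 → March 8, 1889.
Going back 13 months from March 8, 1889:
month 3 − 13 = -10, which is month 2 of year 1888 → February 1888.
Day 8 is valid in February, giving February 8, 1888.
Going back 15 months from February 8, 1888:
month 2 − 15 = -13, which is month 11 of year 1886 → November 1886.
Day 8 is valid in November, giving November 8, 1886.

November 8, 1886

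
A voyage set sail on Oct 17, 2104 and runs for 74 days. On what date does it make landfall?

Adding 74 days from October 17, 2104.
October has 31 days, so 31 − 17 = 14 days remain after October 17, 2104; 74 − 14 = 60 left.
November 2104 has 30 days: 60 − 30 = 30 left.
30 days into December 2104 → December 30, 2104.

December 30, 2104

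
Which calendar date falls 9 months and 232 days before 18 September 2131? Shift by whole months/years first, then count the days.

Counting back 9 months and 232 days from September 18, 2131: first the month/year part, then the days.
month 9 − 9 = 0, which is month 12 of year 2130 → December 2130.
Day 18 is valid in December, giving December 18, 2130.
Now subtract 232 days from December 18, 2130.
Going back 18 days from December 18, 2130 reaches the end of the previous month; 232 − 18 = 214 left.
November 2130 has 30 days: 214 − 30 = 184 left.
October 2130 has 31 days: 184 − 31 = 153 left.
September 2130 has 30 days: 153 − 30 = 123 left.
August 2130 has 31 days: 123 − 31 = 92 left.
July 2130 has 31 days: 92 − 31 = 61 left.
June 2130 has 30 days: 61 − 30 = 31 left.
May 2130 has 31 days: 31 − 31 = 0 left.
April 2130 has 30 days; 30 − 0 = 30 → April 30, 2130.

April 30, 2130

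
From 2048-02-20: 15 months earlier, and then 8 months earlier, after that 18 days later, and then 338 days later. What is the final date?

March 11, 2047

Going back 15 months from February 20, 2048:
month 2 − 15 = -13, which is month 11 of year 2046 → November 2046.
Day 20 is valid in November, giving November 20, 2046.
Counting back 8 months from November 20, 2046:
month 11 − 8 = 3 → March 2046.
Day 20 is valid in March, giving March 20, 2046.
Advancing 18 days from March 20, 2046:
March has 31 days, so 31 − 20 = 11 days remain after March 20, 2046; 18 − 11 = 7 left.
7 days into April 2046 → April 7, 2046.
Advancing 338 days from April 7, 2046:
April has 30 days, so 30 − 7 = 23 days remain after April 7, 2046; 338 − 23 = 315 left.
May 2046 has 31 days: 315 − 31 = 284 left.
June 2046 has 30 days: 284 − 30 = 254 left.
July 2046 has 31 days: 254 − 31 = 223 left.
August 2046 has 31 days: 223 − 31 = 192 left.
September 2046 has 30 days: 192 − 30 = 162 left.
October 2046 has 31 days: 162 − 31 = 131 left.
November 2046 has 30 days: 131 − 30 = 101 left.
December 2046 has 31 days: 101 − 31 = 70 left.
January 2047 has 31 days: 70 − 31 = 39 left.
February 2047 has 28 days (2047 is not a leap year): 39 − 28 = 11 left.
11 days into March 2047 → March 11, 2047.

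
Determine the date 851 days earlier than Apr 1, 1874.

Going back 851 days from April 1, 1874.
Going back 1 day from April 1, 1874 reaches the end of the previous month; 851 − 1 = 850 left.
March 1874 has 31 days: 850 − 31 = 819 left.
February 1874 has 28 days (1874 is not a leap year): 819 − 28 = 791 left.
January 1874 has 31 days: 791 − 31 = 760 left.
December 1873 has 31 days: 760 − 31 = 729 left.
November 1873 has 30 days: 729 − 30 = 699 left.
October 1873 has 31 days: 699 − 31 = 668 left.
September 1873 has 30 days: 668 − 30 = 638 left.
August 1873 has 31 days: 638 − 31 = 607 left.
July 1873 has 31 days: 607 − 31 = 576 left.
June 1873 has 30 days: 576 − 30 = 546 left.
May 1873 has 31 days: 546 − 31 = 515 left.
April 1873 has 30 days: 515 − 30 = 485 left.
March 1873 has 31 days: 485 − 31 = 454 left.
February 1873 has 28 days (1873 is not a leap year): 454 − 28 = 426 left.
January 1873 has 31 days: 426 − 31 = 395 left.
December 1872 has 31 days: 395 − 31 = 364 left.
November 1872 has 30 days: 364 − 30 = 334 left.
October 1872 has 31 days: 334 − 31 = 303 left.
September 1872 has 30 days: 303 − 30 = 273 left.
August 1872 has 31 days: 273 − 31 = 242 left.
July 1872 has 31 days: 242 − 31 = 211 left.
June 1872 has 30 days: 211 − 30 = 181 left.
May 1872 has 31 days: 181 − 31 = 150 left.
April 1872 has 30 days: 150 − 30 = 120 left.
March 1872 has 31 days: 120 − 31 = 89 left.
February 1872 has 29 days (1872 is a leap year): 89 − 29 = 60 left.
January 1872 has 31 days: 60 − 31 = 29 left.
December 1871 has 31 days; 31 − 29 = 2 → December 2, 1871.

December 2, 1871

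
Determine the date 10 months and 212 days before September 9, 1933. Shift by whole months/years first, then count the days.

Counting back 10 months and 212 days from September 9, 1933: first the month/year part, then the days.
month 9 − 10 = -1, which is month 11 of year 1932 → November 1932.
Day 9 is valid in November, giving November 9, 1932.
Now subtract 212 days from November 9, 1932.
Going back 9 days from November 9, 1932 reaches the end of the previous month; 212 − 9 = 203 left.
October 1932 has 31 days: 203 − 31 = 172 left.
September 1932 has 30 days: 172 − 30 = 142 left.
August 1932 has 31 days: 142 − 31 = 111 left.
July 1932 has 31 days: 111 − 31 = 80 left.
June 1932 has 30 days: 80 − 30 = 50 left.
May 1932 has 31 days: 50 − 31 = 19 left.
April 1932 has 30 days; 30 − 19 = 11 → April 11, 1932.

April 11, 1932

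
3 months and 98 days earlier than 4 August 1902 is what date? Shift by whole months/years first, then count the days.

January 26, 1902

Going back 3 months and 98 days from August 4, 1902: first the month/year part, then the days.
month 8 − 3 = 5 → May 1902.
Day 4 is valid in May, giving May 4, 1902.
Now subtract 98 days from May 4, 1902.
Going back 4 days from May 4, 1902 reaches the end of the previous month; 98 − 4 = 94 left.
April 1902 has 30 days: 94 − 30 = 64 left.
March 1902 has 31 days: 64 − 31 = 33 left.
February 1902 has 28 days (1902 is not a leap year): 33 − 28 = 5 left.
January 1902 has 31 days; 31 − 5 = 26 → January 26, 1902.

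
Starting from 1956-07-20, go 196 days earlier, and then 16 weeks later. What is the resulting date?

April 27, 1956

Subtracting 196 days from July 20, 1956:
Going back 20 days from July 20, 1956 reaches the end of the previous month; 196 − 20 = 176 left.
June 1956 has 30 days: 176 − 30 = 146 left.
May 1956 has 31 days: 146 − 31 = 115 left.
April 1956 has 30 days: 115 − 30 = 85 left.
March 1956 has 31 days: 85 − 31 = 54 left.
February 1956 has 29 days (1956 is a leap year): 54 − 29 = 25 left.
January 1956 has 31 days; 31 − 25 = 6 → January 6, 1956.
Counting forward 16 weeks (= 112 days) from January 6, 1956:
January has 31 days, so 31 − 6 = 25 days remain after January 6, 1956; 112 − 25 = 87 left.
February 1956 has 29 days (1956 is a leap year): 87 − 29 = 58 left.
March 1956 has 31 days: 58 − 31 = 27 left.
27 days into April 1956 → April 27, 1956.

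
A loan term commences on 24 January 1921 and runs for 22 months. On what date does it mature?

Adding 22 months from January 24, 1921.
month 1 + 22 = 23, which is month 11 of year 1922 → November 1922.
Day 24 is valid in November, giving November 24, 1922.

November 24, 1922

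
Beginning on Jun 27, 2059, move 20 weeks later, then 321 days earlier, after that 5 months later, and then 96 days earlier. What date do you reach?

February 21, 2059

Advancing 20 weeks (= 140 days) from June 27, 2059:
June has 30 days, so 30 − 27 = 3 days remain after June 27, 2059; 140 − 3 = 137 left.
July 2059 has 31 days: 137 − 31 = 106 left.
August 2059 has 31 days: 106 − 31 = 75 left.
September 2059 has 30 days: 75 − 30 = 45 left.
October 2059 has 31 days: 45 − 31 = 14 left.
14 days into November 2059 → November 14, 2059.
Going back 321 days from November 14, 2059:
Going back 14 days from November 14, 2059 reaches the end of the previous month; 321 − 14 = 307 left.
October 2059 has 31 days: 307 − 31 = 276 left.
September 2059 has 30 days: 276 − 30 = 246 left.
August 2059 has 31 days: 246 − 31 = 215 left.
July 2059 has 31 days: 215 − 31 = 184 left.
June 2059 has 30 days: 184 − 30 = 154 left.
May 2059 has 31 days: 154 − 31 = 123 left.
April 2059 has 30 days: 123 − 30 = 93 left.
March 2059 has 31 days: 93 − 31 = 62 left.
February 2059 has 28 days (2059 is not a leap year): 62 − 28 = 34 left.
January 2059 has 31 days: 34 − 31 = 3 left.
December 2058 has 31 days; 31 − 3 = 28 → December 28, 2058.
Advancing 5 months from December 28, 2058:
month 12 + 5 = 17, which is month 5 of year 2059 → May 2059.
Day 28 is valid in May, giving May 28, 2059.
Subtracting 96 days from May 28, 2059:
Going back 28 days from May 28, 2059 reaches the end of the previous month; 96 − 28 = 68 left.
April 2059 has 30 days: 68 − 30 = 38 left.
March 2059 has 31 days: 38 − 31 = 7 left.
February 2059 has 28 days; 28 − 7 = 21 → February 21, 2059.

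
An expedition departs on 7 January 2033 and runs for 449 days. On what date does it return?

Counting forward 449 days from January 7, 2033.
January has 31 days, so 31 − 7 = 24 days remain after January 7, 2033; 449 − 24 = 425 left.
February 2033 has 28 days (2033 is not a leap year): 425 − 28 = 397 left.
March 2033 has 31 days: 397 − 31 = 366 left.
April 2033 has 30 days: 366 − 30 = 336 left.
May 2033 has 31 days: 336 − 31 = 305 left.
June 2033 has 30 days: 305 − 30 = 275 left.
July 2033 has 31 days: 275 − 31 = 244 left.
August 2033 has 31 days: 244 − 31 = 213 left.
September 2033 has 30 days: 213 − 30 = 183 left.
October 2033 has 31 days: 183 − 31 = 152 left.
November 2033 has 30 days: 152 − 30 = 122 left.
December 2033 has 31 days: 122 − 31 = 91 left.
January 2034 has 31 days: 91 − 31 = 60 left.
February 2034 has 28 days (2034 is not a leap year): 60 − 28 = 32 left.
March 2034 has 31 days: 32 − 31 = 1 left.
1 day into April 2034 → April 1, 2034.

April 1, 2034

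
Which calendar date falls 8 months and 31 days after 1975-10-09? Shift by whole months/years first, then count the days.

July 10, 1976

Advancing 8 months and 31 days from October 9, 1975: first the month/year part, then the days.
month 10 + 8 = 18, which is month 6 of year 1976 → June 1976.
Day 9 is valid in June, giving June 9, 1976.
Now add 31 days from June 9, 1976.
June has 30 days, so 30 − 9 = 21 days remain after June 9, 1976; 31 − 21 = 10 left.
10 days into July 1976 → July 10, 1976.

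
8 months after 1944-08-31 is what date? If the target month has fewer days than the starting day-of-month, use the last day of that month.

April 30, 1945

Adding 8 months from August 31, 1944.
month 8 + 8 = 16, which is month 4 of year 1945 → April 1945.
April 1945 has only 30 days and the start was day 31, so the date clamps to April 30, 1945.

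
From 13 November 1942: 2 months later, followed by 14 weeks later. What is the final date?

Adding 2 months from November 13, 1942:
month 11 + 2 = 13, which is month 1 of year 1943 → January 1943.
Day 13 is valid in January, giving January 13, 1943.
Adding 14 weeks (= 98 days) from January 13, 1943:
January has 31 days, so 31 − 13 = 18 days remain after January 13, 1943; 98 − 18 = 80 left.
February 1943 has 28 days (1943 is not a leap year): 80 − 28 = 52 left.
March 1943 has 31 days: 52 − 31 = 21 left.
21 days into April 1943 → April 21, 1943.

April 21, 1943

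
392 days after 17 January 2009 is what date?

Advancing 392 days from January 17, 2009.
January has 31 days, so 31 − 17 = 14 days remain after January 17, 2009; 392 − 14 = 378 left.
February 2009 has 28 days (2009 is not a leap year): 378 − 28 = 350 left.
March 2009 has 31 days: 350 − 31 = 319 left.
April 2009 has 30 days: 319 − 30 = 289 left.
May 2009 has 31 days: 289 − 31 = 258 left.
June 2009 has 30 days: 258 − 30 = 228 left.
July 2009 has 31 days: 228 − 31 = 197 left.
August 2009 has 31 days: 197 − 31 = 166 left.
September 2009 has 30 days: 166 − 30 = 136 left.
October 2009 has 31 days: 136 − 31 = 105 left.
November 2009 has 30 days: 105 − 30 = 75 left.
December 2009 has 31 days: 75 − 31 = 44 left.
January 2010 has 31 days: 44 − 31 = 13 left.
13 days into February 2010 → February 13, 2010.

February 13, 2010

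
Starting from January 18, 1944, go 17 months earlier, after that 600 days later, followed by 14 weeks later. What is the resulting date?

Going back 17 months from January 18, 1944:
month 1 − 17 = -16, which is month 8 of year 1942 → August 1942.
Day 18 is valid in August, giving August 18, 1942.
Adding 600 days from August 18, 1942:
August has 31 days, so 31 − 18 = 13 days remain after August 18, 1942; 600 − 13 = 587 left.
September 1942 has 30 days: 587 − 30 = 557 left.
October 1942 has 31 days: 557 − 31 = 526 left.
November 1942 has 30 days: 526 − 30 = 496 left.
December 1942 has 31 days: 496 − 31 = 465 left.
January 1943 has 31 days: 465 − 31 = 434 left.
February 1943 has 28 days (1943 is not a leap year): 434 − 28 = 406 left.
March 1943 has 31 days: 406 − 31 = 375 left.
April 1943 has 30 days: 375 − 30 = 345 left.
May 1943 has 31 days: 345 − 31 = 314 left.
June 1943 has 30 days: 314 − 30 = 284 left.
July 1943 has 31 days: 284 − 31 = 253 left.
August 1943 has 31 days: 253 − 31 = 222 left.
September 1943 has 30 days: 222 − 30 = 192 left.
October 1943 has 31 days: 192 − 31 = 161 left.
November 1943 has 30 days: 161 − 30 = 131 left.
December 1943 has 31 days: 131 − 31 = 100 left.
January 1944 has 31 days: 100 − 31 = 69 left.
February 1944 has 29 days (1944 is a leap year): 69 − 29 = 40 left.
March 1944 has 31 days: 40 − 31 = 9 left.
9 days into April 1944 → April 9, 1944.
Adding 14 weeks (= 98 days) from April 9, 1944:
April has 30 days, so 30 − 9 = 21 days remain after April 9, 1944; 98 − 21 = 77 left.
May 1944 has 31 days: 77 − 31 = 46 left.
June 1944 has 30 days: 46 − 30 = 16 left.
16 days into July 1944 → July 16, 1944.

July 16, 1944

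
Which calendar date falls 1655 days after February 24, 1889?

September 6, 1893

Adding 1655 days from February 24, 1889.
February has 28 days, so 28 − 24 = 4 days remain after February 24, 1889; 1655 − 4 = 1651 left.
March 1889 has 31 days: 1651 − 31 = 1620 left.
April 1889 has 30 days: 1620 − 30 = 1590 left.
May 1889 has 31 days: 1590 − 31 = 1559 left.
June 1889 has 30 days: 1559 − 30 = 1529 left.
July 1889 has 31 days: 1529 − 31 = 1498 left.
August 1889 has 31 days: 1498 − 31 = 1467 left.
September 1889 has 30 days: 1467 − 30 = 1437 left.
October 1889 has 31 days: 1437 − 31 = 1406 left.
November 1889 has 30 days: 1406 − 30 = 1376 left.
December 1889 has 31 days: 1376 − 31 = 1345 left.
January 1890 has 31 days: 1345 − 31 = 1314 left.
February 1890 has 28 days (1890 is not a leap year): 1314 − 28 = 1286 left.
March 1890 has 31 days: 1286 − 31 = 1255 left.
April 1890 has 30 days: 1255 − 30 = 1225 left.
May 1890 has 31 days: 1225 − 31 = 1194 left.
June 1890 has 30 days: 1194 − 30 = 1164 left.
July 1890 has 31 days: 1164 − 31 = 1133 left.
August 1890 has 31 days: 1133 − 31 = 1102 left.
September 1890 has 30 days: 1102 − 30 = 1072 left.
October 1890 has 31 days: 1072 − 31 = 1041 left.
November 1890 has 30 days: 1041 − 30 = 1011 left.
December 1890 has 31 days: 1011 − 31 = 980 left.
January 1891 has 31 days: 980 − 31 = 949 left.
February 1891 has 28 days (1891 is not a leap year): 949 − 28 = 921 left.
March 1891 has 31 days: 921 − 31 = 890 left.
April 1891 has 30 days: 890 − 30 = 860 left.
May 1891 has 31 days: 860 − 31 = 829 left.
June 1891 has 30 days: 829 − 30 = 799 left.
July 1891 has 31 days: 799 − 31 = 768 left.
August 1891 has 31 days: 768 − 31 = 737 left.
September 1891 has 30 days: 737 − 30 = 707 left.
October 1891 has 31 days: 707 − 31 = 676 left.
November 1891 has 30 days: 676 − 30 = 646 left.
December 1891 has 31 days: 646 − 31 = 615 left.
January 1892 has 31 days: 615 − 31 = 584 left.
February 1892 has 29 days (1892 is a leap year): 584 − 29 = 555 left.
March 1892 has 31 days: 555 − 31 = 524 left.
April 1892 has 30 days: 524 − 30 = 494 left.
May 1892 has 31 days: 494 − 31 = 463 left.
June 1892 has 30 days: 463 − 30 = 433 left.
July 1892 has 31 days: 433 − 31 = 402 left.
August 1892 has 31 days: 402 − 31 = 371 left.
September 1892 has 30 days: 371 − 30 = 341 left.
October 1892 has 31 days: 341 − 31 = 310 left.
November 1892 has 30 days: 310 − 30 = 280 left.
December 1892 has 31 days: 280 − 31 = 249 left.
January 1893 has 31 days: 249 − 31 = 218 left.
February 1893 has 28 days (1893 is not a leap year): 218 − 28 = 190 left.
March 1893 has 31 days: 190 − 31 = 159 left.
April 1893 has 30 days: 159 − 30 = 129 left.
May 1893 has 31 days: 129 − 31 = 98 left.
June 1893 has 30 days: 98 − 30 = 68 left.
July 1893 has 31 days: 68 − 31 = 37 left.
August 1893 has 31 days: 37 − 31 = 6 left.
6 days into September 1893 → September 6, 1893.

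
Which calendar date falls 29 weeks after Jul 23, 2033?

Adding 29 weeks = 203 days from July 23, 2033.
July has 31 days, so 31 − 23 = 8 days remain after July 23, 2033; 203 − 8 = 195 left.
August 2033 has 31 days: 195 − 31 = 164 left.
September 2033 has 30 days: 164 − 30 = 134 left.
October 2033 has 31 days: 134 − 31 = 103 left.
November 2033 has 30 days: 103 − 30 = 73 left.
December 2033 has 31 days: 73 − 31 = 42 left.
January 2034 has 31 days: 42 − 31 = 11 left.
11 days into February 2034 → February 11, 2034.

February 11, 2034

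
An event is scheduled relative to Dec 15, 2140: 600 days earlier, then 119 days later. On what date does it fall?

Counting back 600 days from December 15, 2140:
Going back 15 days from December 15, 2140 reaches the end of the previous month; 600 − 15 = 585 left.
November 2140 has 30 days: 585 − 30 = 555 left.
October 2140 has 31 days: 555 − 31 = 524 left.
September 2140 has 30 days: 524 − 30 = 494 left.
August 2140 has 31 days: 494 − 31 = 463 left.
July 2140 has 31 days: 463 − 31 = 432 left.
June 2140 has 30 days: 432 − 30 = 402 left.
May 2140 has 31 days: 402 − 31 = 371 left.
April 2140 has 30 days: 371 − 30 = 341 left.
March 2140 has 31 days: 341 − 31 = 310 left.
February 2140 has 29 days (2140 is a leap year): 310 − 29 = 281 left.
January 2140 has 31 days: 281 − 31 = 250 left.
December 2139 has 31 days: 250 − 31 = 219 left.
November 2139 has 30 days: 219 − 30 = 189 left.
October 2139 has 31 days: 189 − 31 = 158 left.
September 2139 has 30 days: 158 − 30 = 128 left.
August 2139 has 31 days: 128 − 31 = 97 left.
July 2139 has 31 days: 97 − 31 = 66 left.
June 2139 has 30 days: 66 − 30 = 36 left.
May 2139 has 31 days: 36 − 31 = 5 left.
April 2139 has 30 days; 30 − 5 = 25 → April 25, 2139.
Counting forward 119 days from April 25, 2139:
April has 30 days, so 30 − 25 = 5 days remain after April 25, 2139; 119 − 5 = 114 left.
May 2139 has 31 days: 114 − 31 = 83 left.
June 2139 has 30 days: 83 − 30 = 53 left.
July 2139 has 31 days: 53 − 31 = 22 left.
22 days into August 2139 → August 22, 2139.

August 22, 2139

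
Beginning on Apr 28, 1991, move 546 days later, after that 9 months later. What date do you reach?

July 25, 1993

Counting forward 546 days from April 28, 1991:
April has 30 days, so 30 − 28 = 2 days remain after April 28, 1991; 546 − 2 = 544 left.
May 1991 has 31 days: 544 − 31 = 513 left.
June 1991 has 30 days: 513 − 30 = 483 left.
July 1991 has 31 days: 483 − 31 = 452 left.
August 1991 has 31 days: 452 − 31 = 421 left.
September 1991 has 30 days: 421 − 30 = 391 left.
October 1991 has 31 days: 391 − 31 = 360 left.
November 1991 has 30 days: 360 − 30 = 330 left.
December 1991 has 31 days: 330 − 31 = 299 left.
January 1992 has 31 days: 299 − 31 = 268 left.
February 1992 has 29 days (1992 is a leap year): 268 − 29 = 239 left.
March 1992 has 31 days: 239 − 31 = 208 left.
April 1992 has 30 days: 208 − 30 = 178 left.
May 1992 has 31 days: 178 − 31 = 147 left.
June 1992 has 30 days: 147 − 30 = 117 left.
July 1992 has 31 days: 117 − 31 = 86 left.
August 1992 has 31 days: 86 − 31 = 55 left.
September 1992 has 30 days: 55 − 30 = 25 left.
25 days into October 1992 → October 25, 1992.
Counting forward 9 months from October 25, 1992:
month 10 + 9 = 19, which is month 7 of year 1993 → July 1993.
Day 25 is valid in July, giving July 25, 1993.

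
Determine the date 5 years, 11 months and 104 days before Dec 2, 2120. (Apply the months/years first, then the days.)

September 20, 2114

Counting back 5 years, 11 months and 104 days from December 2, 2120: first the month/year part, then the days.
-5 years → 2115; month 12 − 11 = 1 → January 2115.
Day 2 is valid in January, giving January 2, 2115.
Now subtract 104 days from January 2, 2115.
Going back 2 days from January 2, 2115 reaches the end of the previous month; 104 − 2 = 102 left.
December 2114 has 31 days: 102 − 31 = 71 left.
November 2114 has 30 days: 71 − 30 = 41 left.
October 2114 has 31 days: 41 − 31 = 10 left.
September 2114 has 30 days; 30 − 10 = 20 → September 20, 2114.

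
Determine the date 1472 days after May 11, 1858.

May 22, 1862

Adding 1472 days from May 11, 1858.
May has 31 days, so 31 − 11 = 20 days remain after May 11, 1858; 1472 − 20 = 1452 left.
June 1858 has 30 days: 1452 − 30 = 1422 left.
July 1858 has 31 days: 1422 − 31 = 1391 left.
August 1858 has 31 days: 1391 − 31 = 1360 left.
September 1858 has 30 days: 1360 − 30 = 1330 left.
October 1858 has 31 days: 1330 − 31 = 1299 left.
November 1858 has 30 days: 1299 − 30 = 1269 left.
December 1858 has 31 days: 1269 − 31 = 1238 left.
January 1859 has 31 days: 1238 − 31 = 1207 left.
February 1859 has 28 days (1859 is not a leap year): 1207 − 28 = 1179 left.
March 1859 has 31 days: 1179 − 31 = 1148 left.
April 1859 has 30 days: 1148 − 30 = 1118 left.
May 1859 has 31 days: 1118 − 31 = 1087 left.
June 1859 has 30 days: 1087 − 30 = 1057 left.
July 1859 has 31 days: 1057 − 31 = 1026 left.
August 1859 has 31 days: 1026 − 31 = 995 left.
September 1859 has 30 days: 995 − 30 = 965 left.
October 1859 has 31 days: 965 − 31 = 934 left.
November 1859 has 30 days: 934 − 30 = 904 left.
December 1859 has 31 days: 904 − 31 = 873 left.
January 1860 has 31 days: 873 − 31 = 842 left.
February 1860 has 29 days (1860 is a leap year): 842 − 29 = 813 left.
March 1860 has 31 days: 813 − 31 = 782 left.
April 1860 has 30 days: 782 − 30 = 752 left.
May 1860 has 31 days: 752 − 31 = 721 left.
June 1860 has 30 days: 721 − 30 = 691 left.
July 1860 has 31 days: 691 − 31 = 660 left.
August 1860 has 31 days: 660 − 31 = 629 left.
September 1860 has 30 days: 629 − 30 = 599 left.
October 1860 has 31 days: 599 − 31 = 568 left.
November 1860 has 30 days: 568 − 30 = 538 left.
December 1860 has 31 days: 538 − 31 = 507 left.
January 1861 has 31 days: 507 − 31 = 476 left.
February 1861 has 28 days (1861 is not a leap year): 476 − 28 = 448 left.
March 1861 has 31 days: 448 − 31 = 417 left.
April 1861 has 30 days: 417 − 30 = 387 left.
May 1861 has 31 days: 387 − 31 = 356 left.
June 1861 has 30 days: 356 − 30 = 326 left.
July 1861 has 31 days: 326 − 31 = 295 left.
August 1861 has 31 days: 295 − 31 = 264 left.
September 1861 has 30 days: 264 − 30 = 234 left.
October 1861 has 31 days: 234 − 31 = 203 left.
November 1861 has 30 days: 203 − 30 = 173 left.
December 1861 has 31 days: 173 − 31 = 142 left.
January 1862 has 31 days: 142 − 31 = 111 left.
February 1862 has 28 days (1862 is not a leap year): 111 − 28 = 83 left.
March 1862 has 31 days: 83 − 31 = 52 left.
April 1862 has 30 days: 52 − 30 = 22 left.
22 days into May 1862 → May 22, 1862.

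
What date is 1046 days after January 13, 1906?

November 24, 1908

Advancing 1046 days from January 13, 1906.
January has 31 days, so 31 − 13 = 18 days remain after January 13, 1906; 1046 − 18 = 1028 left.
February 1906 has 28 days (1906 is not a leap year): 1028 − 28 = 1000 left.
March 1906 has 31 days: 1000 − 31 = 969 left.
April 1906 has 30 days: 969 − 30 = 939 left.
May 1906 has 31 days: 939 − 31 = 908 left.
June 1906 has 30 days: 908 − 30 = 878 left.
July 1906 has 31 days: 878 − 31 = 847 left.
August 1906 has 31 days: 847 − 31 = 816 left.
September 1906 has 30 days: 816 − 30 = 786 left.
October 1906 has 31 days: 786 − 31 = 755 left.
November 1906 has 30 days: 755 − 30 = 725 left.
December 1906 has 31 days: 725 − 31 = 694 left.
January 1907 has 31 days: 694 − 31 = 663 left.
February 1907 has 28 days (1907 is not a leap year): 663 − 28 = 635 left.
March 1907 has 31 days: 635 − 31 = 604 left.
April 1907 has 30 days: 604 − 30 = 574 left.
May 1907 has 31 days: 574 − 31 = 543 left.
June 1907 has 30 days: 543 − 30 = 513 left.
July 1907 has 31 days: 513 − 31 = 482 left.
August 1907 has 31 days: 482 − 31 = 451 left.
September 1907 has 30 days: 451 − 30 = 421 left.
October 1907 has 31 days: 421 − 31 = 390 left.
November 1907 has 30 days: 390 − 30 = 360 left.
December 1907 has 31 days: 360 − 31 = 329 left.
January 1908 has 31 days: 329 − 31 = 298 left.
February 1908 has 29 days (1908 is a leap year): 298 − 29 = 269 left.
March 1908 has 31 days: 269 − 31 = 238 left.
April 1908 has 30 days: 238 − 30 = 208 left.
May 1908 has 31 days: 208 − 31 = 177 left.
June 1908 has 30 days: 177 − 30 = 147 left.
July 1908 has 31 days: 147 − 31 = 116 left.
August 1908 has 31 days: 116 − 31 = 85 left.
September 1908 has 30 days: 85 − 30 = 55 left.
October 1908 has 31 days: 55 − 31 = 24 left.
24 days into November 1908 → November 24, 1908.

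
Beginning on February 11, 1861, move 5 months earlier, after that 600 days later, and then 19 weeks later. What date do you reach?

September 14, 1862

Counting back 5 months from February 11, 1861:
month 2 − 5 = -3, which is month 9 of year 1860 → September 1860.
Day 11 is valid in September, giving September 11, 1860.
Adding 600 days from September 11, 1860:
September has 30 days, so 30 − 11 = 19 days remain after September 11, 1860; 600 − 19 = 581 left.
October 1860 has 31 days: 581 − 31 = 550 left.
November 1860 has 30 days: 550 − 30 = 520 left.
December 1860 has 31 days: 520 − 31 = 489 left.
January 1861 has 31 days: 489 − 31 = 458 left.
February 1861 has 28 days (1861 is not a leap year): 458 − 28 = 430 left.
March 1861 has 31 days: 430 − 31 = 399 left.
April 1861 has 30 days: 399 − 30 = 369 left.
May 1861 has 31 days: 369 − 31 = 338 left.
June 1861 has 30 days: 338 − 30 = 308 left.
July 1861 has 31 days: 308 − 31 = 277 left.
August 1861 has 31 days: 277 − 31 = 246 left.
September 1861 has 30 days: 246 − 30 = 216 left.
October 1861 has 31 days: 216 − 31 = 185 left.
November 1861 has 30 days: 185 − 30 = 155 left.
December 1861 has 31 days: 155 − 31 = 124 left.
January 1862 has 31 days: 124 − 31 = 93 left.
February 1862 has 28 days (1862 is not a leap year): 93 − 28 = 65 left.
March 1862 has 31 days: 65 − 31 = 34 left.
April 1862 has 30 days: 34 − 30 = 4 left.
4 days into May 1862 → May 4, 1862.
Counting forward 19 weeks (= 133 days) from May 4, 1862:
May has 31 days, so 31 − 4 = 27 days remain after May 4, 1862; 133 − 27 = 106 left.
June 1862 has 30 days: 106 − 30 = 76 left.
July 1862 has 31 days: 76 − 31 = 45 left.
August 1862 has 31 days: 45 − 31 = 14 left.
14 days into September 1862 → September 14, 1862.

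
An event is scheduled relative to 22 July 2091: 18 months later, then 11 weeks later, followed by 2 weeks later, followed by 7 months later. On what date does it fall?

November 23, 2093

Counting forward 18 months from July 22, 2091:
month 7 + 18 = 25, which is month 1 of year 2093 → January 2093.
Day 22 is valid in January, giving January 22, 2093.
Advancing 11 weeks (= 77 days) from January 22, 2093:
January has 31 days, so 31 − 22 = 9 days remain after January 22, 2093; 77 − 9 = 68 left.
February 2093 has 28 days (2093 is not a leap year): 68 − 28 = 40 left.
March 2093 has 31 days: 40 − 31 = 9 left.
9 days into April 2093 → April 9, 2093.
Counting forward 2 weeks (= 14 days) from April 9, 2093:
April has 30 days; 9 + 14 = 23, still in April.
Adding 7 months from April 23, 2093:
month 4 + 7 = 11 → November 2093.
Day 23 is valid in November, giving November 23, 2093.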